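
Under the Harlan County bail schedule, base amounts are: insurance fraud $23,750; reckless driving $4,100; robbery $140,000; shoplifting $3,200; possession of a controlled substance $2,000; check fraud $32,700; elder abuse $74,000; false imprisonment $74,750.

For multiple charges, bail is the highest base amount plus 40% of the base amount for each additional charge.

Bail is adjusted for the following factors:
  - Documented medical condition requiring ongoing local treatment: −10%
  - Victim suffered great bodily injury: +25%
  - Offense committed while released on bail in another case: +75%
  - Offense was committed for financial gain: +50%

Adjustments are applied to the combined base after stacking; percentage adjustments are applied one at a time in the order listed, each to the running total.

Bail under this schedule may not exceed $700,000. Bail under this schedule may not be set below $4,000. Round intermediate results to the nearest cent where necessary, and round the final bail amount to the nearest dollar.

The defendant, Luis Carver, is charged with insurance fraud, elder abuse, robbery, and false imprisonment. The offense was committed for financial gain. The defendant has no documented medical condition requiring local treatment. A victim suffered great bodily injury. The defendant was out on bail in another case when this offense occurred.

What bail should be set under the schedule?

$685,781

Base amounts from the schedule: insurance fraud $23,750; elder abuse $74,000; robbery $140,000; false imprisonment $74,750.
Stacking rule: highest base plus 40% of each additional charge. Highest is robbery at $140,000. Additional: $23,750 × 40% = $9,500; $74,000 × 40% = $29,600; $74,750 × 40% = $29,900. Combined base = $140,000 + $69,000 = $209,000.
Victim suffered great bodily injury (+25%): $209,000 × 1.25 = $261,250.
Offense committed while released on bail in another case (+75%): $261,250 × 1.75 = $457,187.50.
Offense was committed for financial gain (+50%): $457,187.50 × 1.5 = $685,781.25.
$685,781.25 is within the $700,000 maximum.
$685,781.25 is at or above the $4,000 minimum.
Rounded to the nearest dollar: $685,781.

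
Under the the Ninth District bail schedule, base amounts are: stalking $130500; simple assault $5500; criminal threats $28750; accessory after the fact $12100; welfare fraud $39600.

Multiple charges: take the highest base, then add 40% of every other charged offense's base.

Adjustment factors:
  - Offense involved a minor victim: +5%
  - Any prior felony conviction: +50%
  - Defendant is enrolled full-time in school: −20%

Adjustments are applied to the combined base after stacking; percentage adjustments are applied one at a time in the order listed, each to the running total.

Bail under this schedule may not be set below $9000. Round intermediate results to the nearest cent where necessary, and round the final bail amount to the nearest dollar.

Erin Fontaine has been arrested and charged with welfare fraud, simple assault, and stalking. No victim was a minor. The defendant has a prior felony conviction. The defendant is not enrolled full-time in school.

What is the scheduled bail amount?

$222810

Base amounts from the schedule: welfare fraud $39600; simple assault $5500; stalking $130500.
Stacking rule: highest base plus 40% of each additional charge. Highest is stalking at $130500. Additional: $39600 × 40% = $15840; $5500 × 40% = $2200. Combined base = $130500 + $18040 = $148540.
Any prior felony conviction (+50%): $148540 × 1.5 = $222810.
$222810 is at or above the $9000 minimum.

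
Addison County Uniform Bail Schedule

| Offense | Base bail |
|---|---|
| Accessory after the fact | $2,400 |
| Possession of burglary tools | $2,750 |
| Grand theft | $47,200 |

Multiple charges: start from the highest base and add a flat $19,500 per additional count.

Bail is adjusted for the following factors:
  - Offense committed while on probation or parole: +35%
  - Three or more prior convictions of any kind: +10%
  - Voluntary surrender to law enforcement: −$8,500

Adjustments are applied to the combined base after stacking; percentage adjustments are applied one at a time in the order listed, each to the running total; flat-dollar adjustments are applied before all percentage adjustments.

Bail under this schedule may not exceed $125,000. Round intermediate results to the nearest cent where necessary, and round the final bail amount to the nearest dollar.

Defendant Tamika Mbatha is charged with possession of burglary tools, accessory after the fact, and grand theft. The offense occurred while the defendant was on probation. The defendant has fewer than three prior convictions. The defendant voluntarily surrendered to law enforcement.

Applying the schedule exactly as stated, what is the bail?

$104,895

Base amounts from the schedule: possession of burglary tools $2,750; accessory after the fact $2,400; grand theft $47,200.
Stacking rule: highest base plus $19,500 per additional charge. Highest is grand theft at $47,200; 2 additional charges → +$39,000. Combined base = $86,200.
Voluntary surrender to law enforcement (−$8,500 flat): $86,200 − $8,500 = $77,700.
Offense committed while on probation or parole (+35%): $77,700 × 1.35 = $104,895.
$104,895 is within the $125,000 maximum.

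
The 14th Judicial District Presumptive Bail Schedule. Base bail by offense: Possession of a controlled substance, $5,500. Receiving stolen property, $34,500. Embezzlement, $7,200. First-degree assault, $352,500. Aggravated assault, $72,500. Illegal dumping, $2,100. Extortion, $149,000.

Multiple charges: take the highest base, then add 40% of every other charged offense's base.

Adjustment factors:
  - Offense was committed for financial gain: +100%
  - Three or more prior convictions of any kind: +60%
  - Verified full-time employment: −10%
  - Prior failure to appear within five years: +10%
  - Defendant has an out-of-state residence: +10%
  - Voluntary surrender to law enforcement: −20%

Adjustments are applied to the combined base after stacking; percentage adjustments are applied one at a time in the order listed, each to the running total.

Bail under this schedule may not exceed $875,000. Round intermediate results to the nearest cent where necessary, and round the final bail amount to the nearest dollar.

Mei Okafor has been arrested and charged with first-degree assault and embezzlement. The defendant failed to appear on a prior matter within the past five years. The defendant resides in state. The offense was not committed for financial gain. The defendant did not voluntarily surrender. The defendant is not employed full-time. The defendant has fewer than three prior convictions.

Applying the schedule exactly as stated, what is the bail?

Base amounts from the schedule: first-degree assault $352,500; embezzlement $7,200.
Stacking rule: highest base plus 40% of each additional charge. Highest is first-degree assault at $352,500. Additional: $7,200 × 40% = $2,880. Combined base = $352,500 + $2,880 = $355,380.
Prior failure to appear within five years (+10%): $355,380 × 1.1 = $390,918.
$390,918 is within the $875,000 maximum.

$390,918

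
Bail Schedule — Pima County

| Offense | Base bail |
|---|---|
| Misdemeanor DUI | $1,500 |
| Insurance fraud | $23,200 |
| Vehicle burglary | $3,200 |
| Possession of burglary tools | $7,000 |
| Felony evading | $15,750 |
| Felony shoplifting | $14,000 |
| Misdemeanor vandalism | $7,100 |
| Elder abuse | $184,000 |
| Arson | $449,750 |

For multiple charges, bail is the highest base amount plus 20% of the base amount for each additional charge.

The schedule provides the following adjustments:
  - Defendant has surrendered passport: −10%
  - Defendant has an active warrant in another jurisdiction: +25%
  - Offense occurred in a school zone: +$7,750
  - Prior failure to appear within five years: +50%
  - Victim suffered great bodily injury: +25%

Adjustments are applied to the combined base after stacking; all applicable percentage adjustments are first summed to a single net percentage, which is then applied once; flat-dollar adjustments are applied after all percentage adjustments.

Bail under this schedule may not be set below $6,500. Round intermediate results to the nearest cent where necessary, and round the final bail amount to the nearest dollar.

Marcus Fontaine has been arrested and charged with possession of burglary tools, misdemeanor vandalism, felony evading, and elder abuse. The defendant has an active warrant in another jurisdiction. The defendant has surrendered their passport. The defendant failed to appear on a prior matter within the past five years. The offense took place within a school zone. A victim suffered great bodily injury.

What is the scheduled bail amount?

$368,693

Base amounts from the schedule: possession of burglary tools $7,000; misdemeanor vandalism $7,100; felony evading $15,750; elder abuse $184,000.
Stacking rule: highest base plus 20% of each additional charge. Highest is elder abuse at $184,000. Additional: $7,000 × 20% = $1,400; $7,100 × 20% = $1,420; $15,750 × 20% = $3,150. Combined base = $184,000 + $5,970 = $189,970.
Net percentage adjustment: −10% +25% +50% +25% = +90%. $189,970 × 1.9 = $360,943.
Offense occurred in a school zone (+$7,750 flat): $360,943 + $7,750 = $368,693.
$368,693 is at or above the $6,500 minimum.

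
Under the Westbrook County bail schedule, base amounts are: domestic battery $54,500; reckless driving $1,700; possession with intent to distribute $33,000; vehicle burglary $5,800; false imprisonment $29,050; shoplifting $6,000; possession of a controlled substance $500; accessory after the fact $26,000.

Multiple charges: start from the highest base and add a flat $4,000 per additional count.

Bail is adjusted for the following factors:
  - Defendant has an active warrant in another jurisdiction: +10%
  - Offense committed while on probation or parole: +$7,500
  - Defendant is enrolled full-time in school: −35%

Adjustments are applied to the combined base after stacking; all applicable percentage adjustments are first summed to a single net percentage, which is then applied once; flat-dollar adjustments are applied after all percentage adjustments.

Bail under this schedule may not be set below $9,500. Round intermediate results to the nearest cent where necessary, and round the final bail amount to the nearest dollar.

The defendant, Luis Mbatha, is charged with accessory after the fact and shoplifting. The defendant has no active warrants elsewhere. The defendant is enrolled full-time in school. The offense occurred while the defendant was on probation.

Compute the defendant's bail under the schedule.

Base amounts from the schedule: accessory after the fact $26,000; shoplifting $6,000.
Stacking rule: highest base plus $4,000 per additional charge. Highest is accessory after the fact at $26,000; 1 additional charge → +$4,000. Combined base = $30,000.
Defendant is enrolled full-time in school (−35%): $30,000 × 0.65 = $19,500.
Offense committed while on probation or parole (+$7,500 flat): $19,500 + $7,500 = $27,000.
$27,000 is at or above the $9,500 minimum.

$27,000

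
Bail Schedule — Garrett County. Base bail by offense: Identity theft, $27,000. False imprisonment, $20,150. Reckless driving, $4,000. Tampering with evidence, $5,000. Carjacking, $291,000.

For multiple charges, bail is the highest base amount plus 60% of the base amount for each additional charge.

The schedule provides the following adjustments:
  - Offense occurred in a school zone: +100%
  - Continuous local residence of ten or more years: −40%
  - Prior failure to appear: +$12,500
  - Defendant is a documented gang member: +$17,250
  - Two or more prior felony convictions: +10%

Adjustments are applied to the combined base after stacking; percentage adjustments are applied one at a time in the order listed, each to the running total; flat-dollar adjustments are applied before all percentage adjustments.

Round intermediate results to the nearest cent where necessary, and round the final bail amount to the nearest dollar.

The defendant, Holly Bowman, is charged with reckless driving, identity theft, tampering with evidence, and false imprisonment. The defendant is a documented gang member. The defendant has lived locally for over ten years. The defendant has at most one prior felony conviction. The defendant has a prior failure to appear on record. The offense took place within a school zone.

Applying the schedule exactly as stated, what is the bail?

Base amounts from the schedule: reckless driving $4,000; identity theft $27,000; tampering with evidence $5,000; false imprisonment $20,150.
Stacking rule: highest base plus 60% of each additional charge. Highest is identity theft at $27,000. Additional: $4,000 × 60% = $2,400; $5,000 × 60% = $3,000; $20,150 × 60% = $12,090. Combined base = $27,000 + $17,490 = $44,490.
Prior failure to appear (+$12,500 flat): $44,490 + $12,500 = $56,990.
Defendant is a documented gang member (+$17,250 flat): $56,990 + $17,250 = $74,240.
Offense occurred in a school zone (+100%): $74,240 × 2 = $148,480.
Continuous local residence of ten or more years (−40%): $148,480 × 0.6 = $89,088.

$89,088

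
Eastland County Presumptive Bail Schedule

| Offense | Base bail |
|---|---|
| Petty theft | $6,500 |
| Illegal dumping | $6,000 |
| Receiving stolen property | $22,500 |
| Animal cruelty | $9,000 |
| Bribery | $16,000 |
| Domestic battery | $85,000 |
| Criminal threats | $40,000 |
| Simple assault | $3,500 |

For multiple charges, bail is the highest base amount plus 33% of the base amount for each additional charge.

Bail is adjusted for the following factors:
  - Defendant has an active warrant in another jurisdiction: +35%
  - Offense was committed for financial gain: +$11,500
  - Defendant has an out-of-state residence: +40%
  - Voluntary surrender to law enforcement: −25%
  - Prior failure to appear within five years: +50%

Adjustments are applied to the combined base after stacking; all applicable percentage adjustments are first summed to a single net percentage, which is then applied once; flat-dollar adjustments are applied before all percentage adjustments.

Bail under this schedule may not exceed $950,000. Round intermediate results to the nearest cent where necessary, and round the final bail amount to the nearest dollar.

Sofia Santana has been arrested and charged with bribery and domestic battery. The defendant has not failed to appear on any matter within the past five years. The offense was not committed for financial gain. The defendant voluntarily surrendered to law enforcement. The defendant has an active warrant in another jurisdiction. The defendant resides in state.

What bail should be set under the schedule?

Base amounts from the schedule: bribery $16,000; domestic battery $85,000.
Stacking rule: highest base plus 33% of each additional charge. Highest is domestic battery at $85,000. Additional: $16,000 × 33% = $5,280. Combined base = $85,000 + $5,280 = $90,280.
Net percentage adjustment: +35% −25% = +10%. $90,280 × 1.1 = $99,308.
$99,308 is within the $950,000 maximum.

$99,308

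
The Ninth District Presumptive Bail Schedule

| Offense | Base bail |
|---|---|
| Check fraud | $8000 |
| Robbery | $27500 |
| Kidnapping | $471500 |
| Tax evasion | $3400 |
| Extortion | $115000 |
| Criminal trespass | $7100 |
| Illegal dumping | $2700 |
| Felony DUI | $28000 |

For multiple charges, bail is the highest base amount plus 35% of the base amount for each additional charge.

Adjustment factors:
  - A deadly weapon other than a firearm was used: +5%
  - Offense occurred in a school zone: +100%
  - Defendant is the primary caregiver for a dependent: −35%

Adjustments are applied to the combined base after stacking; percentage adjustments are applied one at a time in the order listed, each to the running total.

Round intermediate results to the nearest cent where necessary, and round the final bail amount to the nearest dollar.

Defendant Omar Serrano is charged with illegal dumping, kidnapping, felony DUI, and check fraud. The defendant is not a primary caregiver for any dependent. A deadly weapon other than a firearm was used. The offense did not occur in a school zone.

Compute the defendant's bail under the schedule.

Base amounts from the schedule: illegal dumping $2700; kidnapping $471500; felony DUI $28000; check fraud $8000.
Stacking rule: highest base plus 35% of each additional charge. Highest is kidnapping at $471500. Additional: $2700 × 35% = $945; $28000 × 35% = $9800; $8000 × 35% = $2800. Combined base = $471500 + $13545 = $485045.
A deadly weapon other than a firearm was used (+5%): $485045 × 1.05 = $509297.25.
Rounded to the nearest dollar: $509297.

$509297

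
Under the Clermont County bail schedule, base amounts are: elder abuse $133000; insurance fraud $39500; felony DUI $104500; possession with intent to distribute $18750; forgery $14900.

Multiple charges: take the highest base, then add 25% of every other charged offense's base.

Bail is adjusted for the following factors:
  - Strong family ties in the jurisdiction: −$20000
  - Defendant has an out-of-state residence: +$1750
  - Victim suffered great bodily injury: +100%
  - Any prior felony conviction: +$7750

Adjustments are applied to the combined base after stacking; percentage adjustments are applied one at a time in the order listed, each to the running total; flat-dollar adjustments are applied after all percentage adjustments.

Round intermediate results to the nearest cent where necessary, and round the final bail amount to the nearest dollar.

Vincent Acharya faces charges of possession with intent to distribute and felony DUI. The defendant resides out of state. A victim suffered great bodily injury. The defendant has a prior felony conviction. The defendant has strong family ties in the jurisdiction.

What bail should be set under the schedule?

$207875

Base amounts from the schedule: possession with intent to distribute $18750; felony DUI $104500.
Stacking rule: highest base plus 25% of each additional charge. Highest is felony DUI at $104500. Additional: $18750 × 25% = $4687.50. Combined base = $104500 + $4687.50 = $109187.50.
Victim suffered great bodily injury (+100%): $109187.50 × 2 = $218375.
Strong family ties in the jurisdiction (−$20000 flat): $218375 − $20000 = $198375.
Defendant has an out-of-state residence (+$1750 flat): $198375 + $1750 = $200125.
Any prior felony conviction (+$7750 flat): $200125 + $7750 = $207875.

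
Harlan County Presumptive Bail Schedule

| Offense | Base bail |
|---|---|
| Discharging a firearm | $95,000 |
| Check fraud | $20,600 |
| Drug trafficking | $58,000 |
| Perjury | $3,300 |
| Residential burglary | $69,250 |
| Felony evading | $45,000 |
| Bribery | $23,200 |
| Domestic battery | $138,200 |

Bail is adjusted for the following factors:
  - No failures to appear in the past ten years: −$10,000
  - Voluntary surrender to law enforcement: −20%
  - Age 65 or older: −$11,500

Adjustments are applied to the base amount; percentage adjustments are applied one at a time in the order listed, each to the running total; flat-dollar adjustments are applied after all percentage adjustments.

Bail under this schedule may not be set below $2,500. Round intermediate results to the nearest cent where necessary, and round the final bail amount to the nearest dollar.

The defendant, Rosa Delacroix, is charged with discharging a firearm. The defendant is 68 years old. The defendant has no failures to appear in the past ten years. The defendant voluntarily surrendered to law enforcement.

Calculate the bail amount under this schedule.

$54,500

Base amounts from the schedule: discharging a firearm $95,000.
Single charge. Combined base = $95,000.
Voluntary surrender to law enforcement (−20%): $95,000 × 0.8 = $76,000.
No failures to appear in the past ten years (−$10,000 flat): $76,000 − $10,000 = $66,000.
Age 65 or older (−$11,500 flat): $66,000 − $11,500 = $54,500.
$54,500 is at or above the $2,500 minimum.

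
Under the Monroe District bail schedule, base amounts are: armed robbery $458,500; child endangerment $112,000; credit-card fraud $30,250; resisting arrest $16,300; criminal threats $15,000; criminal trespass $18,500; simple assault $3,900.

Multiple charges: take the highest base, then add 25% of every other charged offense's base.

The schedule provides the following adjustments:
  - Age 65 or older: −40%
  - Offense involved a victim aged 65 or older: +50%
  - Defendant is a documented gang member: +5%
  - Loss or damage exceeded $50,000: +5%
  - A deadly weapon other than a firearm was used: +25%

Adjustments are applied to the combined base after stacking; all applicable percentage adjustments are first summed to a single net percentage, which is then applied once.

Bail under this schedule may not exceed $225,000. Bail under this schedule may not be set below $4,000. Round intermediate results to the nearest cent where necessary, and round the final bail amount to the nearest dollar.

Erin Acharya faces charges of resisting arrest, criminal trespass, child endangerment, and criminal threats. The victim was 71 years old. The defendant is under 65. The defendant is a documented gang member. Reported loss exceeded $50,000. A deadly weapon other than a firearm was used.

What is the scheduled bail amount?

$225,000

Base amounts from the schedule: resisting arrest $16,300; criminal trespass $18,500; child endangerment $112,000; criminal threats $15,000.
Stacking rule: highest base plus 25% of each additional charge. Highest is child endangerment at $112,000. Additional: $16,300 × 25% = $4,075; $18,500 × 25% = $4,625; $15,000 × 25% = $3,750. Combined base = $112,000 + $12,450 = $124,450.
Net percentage adjustment: +50% +5% +5% +25% = +85%. $124,450 × 1.85 = $230,232.50.
Result $230,232.50 exceeds the maximum of $225,000; bail is capped at $225,000.
$225,000 is at or above the $4,000 minimum.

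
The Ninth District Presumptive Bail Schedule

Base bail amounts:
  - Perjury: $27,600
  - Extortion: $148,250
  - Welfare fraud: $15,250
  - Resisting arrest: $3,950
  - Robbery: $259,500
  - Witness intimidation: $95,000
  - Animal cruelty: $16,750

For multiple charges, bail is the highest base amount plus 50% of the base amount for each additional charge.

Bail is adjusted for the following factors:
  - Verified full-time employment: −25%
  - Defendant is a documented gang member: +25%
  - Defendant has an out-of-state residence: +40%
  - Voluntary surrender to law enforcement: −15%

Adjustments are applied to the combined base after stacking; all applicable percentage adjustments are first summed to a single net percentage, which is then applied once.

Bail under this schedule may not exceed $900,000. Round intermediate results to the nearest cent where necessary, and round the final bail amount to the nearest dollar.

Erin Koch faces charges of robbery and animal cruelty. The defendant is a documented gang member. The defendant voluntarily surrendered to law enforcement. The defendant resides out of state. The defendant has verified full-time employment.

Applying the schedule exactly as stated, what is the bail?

$334,844

Base amounts from the schedule: robbery $259,500; animal cruelty $16,750.
Stacking rule: highest base plus 50% of each additional charge. Highest is robbery at $259,500. Additional: $16,750 × 50% = $8,375. Combined base = $259,500 + $8,375 = $267,875.
Net percentage adjustment: −25% +25% +40% −15% = +25%. $267,875 × 1.25 = $334,843.75.
$334,843.75 is within the $900,000 maximum.
Rounded to the nearest dollar: $334,844.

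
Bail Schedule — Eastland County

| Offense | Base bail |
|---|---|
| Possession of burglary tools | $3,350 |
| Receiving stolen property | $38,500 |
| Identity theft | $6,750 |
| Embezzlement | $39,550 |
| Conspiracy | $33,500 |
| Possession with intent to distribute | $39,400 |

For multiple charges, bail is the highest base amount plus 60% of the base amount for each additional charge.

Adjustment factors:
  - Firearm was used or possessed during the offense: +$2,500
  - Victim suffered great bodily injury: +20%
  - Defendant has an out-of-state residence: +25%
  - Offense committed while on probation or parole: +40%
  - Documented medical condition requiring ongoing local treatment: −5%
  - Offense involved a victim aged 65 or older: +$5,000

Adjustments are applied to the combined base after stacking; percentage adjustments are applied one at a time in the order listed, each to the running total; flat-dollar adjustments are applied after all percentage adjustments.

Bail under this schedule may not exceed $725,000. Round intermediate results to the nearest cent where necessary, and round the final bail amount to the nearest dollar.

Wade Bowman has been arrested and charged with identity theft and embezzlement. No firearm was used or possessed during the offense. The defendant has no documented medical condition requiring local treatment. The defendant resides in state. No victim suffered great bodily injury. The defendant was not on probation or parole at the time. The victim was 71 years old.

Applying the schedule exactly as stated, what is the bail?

$48,600

Base amounts from the schedule: identity theft $6,750; embezzlement $39,550.
Stacking rule: highest base plus 60% of each additional charge. Highest is embezzlement at $39,550. Additional: $6,750 × 60% = $4,050. Combined base = $39,550 + $4,050 = $43,600.
Offense involved a victim aged 65 or older (+$5,000 flat): $43,600 + $5,000 = $48,600.
$48,600 is within the $725,000 maximum.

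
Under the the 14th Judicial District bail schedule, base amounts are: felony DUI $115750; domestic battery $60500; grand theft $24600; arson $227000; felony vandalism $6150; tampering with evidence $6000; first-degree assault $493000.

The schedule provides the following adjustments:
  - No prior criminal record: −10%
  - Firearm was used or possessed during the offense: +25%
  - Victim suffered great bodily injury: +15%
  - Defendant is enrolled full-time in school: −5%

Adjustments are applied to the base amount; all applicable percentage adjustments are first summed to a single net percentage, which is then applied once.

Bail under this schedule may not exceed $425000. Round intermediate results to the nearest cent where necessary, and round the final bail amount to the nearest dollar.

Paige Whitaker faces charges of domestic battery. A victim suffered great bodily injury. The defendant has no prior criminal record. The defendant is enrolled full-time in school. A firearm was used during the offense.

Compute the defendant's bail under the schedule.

$75625

Base amounts from the schedule: domestic battery $60500.
Single charge. Combined base = $60500.
Net percentage adjustment: −10% +25% +15% −5% = +25%. $60500 × 1.25 = $75625.
$75625 is within the $425000 maximum.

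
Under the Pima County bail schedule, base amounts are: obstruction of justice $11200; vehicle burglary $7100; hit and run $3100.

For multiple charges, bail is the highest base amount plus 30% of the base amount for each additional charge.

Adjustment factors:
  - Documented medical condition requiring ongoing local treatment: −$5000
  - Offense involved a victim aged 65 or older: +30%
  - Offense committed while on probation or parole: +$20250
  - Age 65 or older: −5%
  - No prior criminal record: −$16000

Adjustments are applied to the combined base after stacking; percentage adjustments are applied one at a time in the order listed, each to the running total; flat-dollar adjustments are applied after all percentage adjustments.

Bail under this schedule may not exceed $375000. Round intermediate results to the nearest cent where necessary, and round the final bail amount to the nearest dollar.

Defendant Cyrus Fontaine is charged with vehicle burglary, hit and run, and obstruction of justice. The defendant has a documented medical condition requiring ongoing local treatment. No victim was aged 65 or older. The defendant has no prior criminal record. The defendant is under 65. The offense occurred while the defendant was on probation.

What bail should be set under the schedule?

Base amounts from the schedule: vehicle burglary $7100; hit and run $3100; obstruction of justice $11200.
Stacking rule: highest base plus 30% of each additional charge. Highest is obstruction of justice at $11200. Additional: $7100 × 30% = $2130; $3100 × 30% = $930. Combined base = $11200 + $3060 = $14260.
Documented medical condition requiring ongoing local treatment (−$5000 flat): $14260 − $5000 = $9260.
Offense committed while on probation or parole (+$20250 flat): $9260 + $20250 = $29510.
No prior criminal record (−$16000 flat): $29510 − $16000 = $13510.
$13510 is within the $375000 maximum.

$13510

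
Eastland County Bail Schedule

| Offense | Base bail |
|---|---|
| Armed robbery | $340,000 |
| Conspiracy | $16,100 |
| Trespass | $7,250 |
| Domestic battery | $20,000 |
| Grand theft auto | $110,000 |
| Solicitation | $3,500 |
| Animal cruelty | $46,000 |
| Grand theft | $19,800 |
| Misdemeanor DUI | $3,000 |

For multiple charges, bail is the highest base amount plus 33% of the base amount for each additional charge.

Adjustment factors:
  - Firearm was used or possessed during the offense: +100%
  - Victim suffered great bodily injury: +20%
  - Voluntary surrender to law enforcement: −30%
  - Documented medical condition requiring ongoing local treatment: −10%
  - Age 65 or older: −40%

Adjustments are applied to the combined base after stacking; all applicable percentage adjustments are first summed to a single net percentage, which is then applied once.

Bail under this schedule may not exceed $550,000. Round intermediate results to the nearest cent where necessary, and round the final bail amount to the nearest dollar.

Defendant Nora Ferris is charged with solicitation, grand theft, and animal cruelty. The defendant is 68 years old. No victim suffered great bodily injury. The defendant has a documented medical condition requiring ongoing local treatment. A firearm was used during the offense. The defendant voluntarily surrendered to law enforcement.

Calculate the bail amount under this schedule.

Base amounts from the schedule: solicitation $3,500; grand theft $19,800; animal cruelty $46,000.
Stacking rule: highest base plus 33% of each additional charge. Highest is animal cruelty at $46,000. Additional: $3,500 × 33% = $1,155; $19,800 × 33% = $6,534. Combined base = $46,000 + $7,689 = $53,689.
Net percentage adjustment: +100% −30% −10% −40% = +20%. $53,689 × 1.2 = $64,426.80.
$64,426.80 is within the $550,000 maximum.
Rounded to the nearest dollar: $64,427.

$64,427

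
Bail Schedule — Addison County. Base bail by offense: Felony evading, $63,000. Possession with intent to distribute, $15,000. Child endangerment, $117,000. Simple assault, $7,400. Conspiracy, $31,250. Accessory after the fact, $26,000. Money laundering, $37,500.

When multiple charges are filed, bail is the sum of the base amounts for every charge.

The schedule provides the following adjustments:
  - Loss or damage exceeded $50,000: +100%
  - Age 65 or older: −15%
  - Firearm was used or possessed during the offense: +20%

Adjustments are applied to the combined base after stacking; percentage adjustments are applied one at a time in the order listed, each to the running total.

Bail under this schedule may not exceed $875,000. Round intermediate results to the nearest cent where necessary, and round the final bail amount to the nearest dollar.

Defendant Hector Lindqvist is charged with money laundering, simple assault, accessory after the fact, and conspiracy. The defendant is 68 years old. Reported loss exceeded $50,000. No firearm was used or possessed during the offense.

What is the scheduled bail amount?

$173,655

Base amounts from the schedule: money laundering $37,500; simple assault $7,400; accessory after the fact $26,000; conspiracy $31,250.
Stacking rule: sum of all bases. $37,500 + $7,400 + $26,000 + $31,250 = $102,150.
Loss or damage exceeded $50,000 (+100%): $102,150 × 2 = $204,300.
Age 65 or older (−15%): $204,300 × 0.85 = $173,655.
$173,655 is within the $875,000 maximum.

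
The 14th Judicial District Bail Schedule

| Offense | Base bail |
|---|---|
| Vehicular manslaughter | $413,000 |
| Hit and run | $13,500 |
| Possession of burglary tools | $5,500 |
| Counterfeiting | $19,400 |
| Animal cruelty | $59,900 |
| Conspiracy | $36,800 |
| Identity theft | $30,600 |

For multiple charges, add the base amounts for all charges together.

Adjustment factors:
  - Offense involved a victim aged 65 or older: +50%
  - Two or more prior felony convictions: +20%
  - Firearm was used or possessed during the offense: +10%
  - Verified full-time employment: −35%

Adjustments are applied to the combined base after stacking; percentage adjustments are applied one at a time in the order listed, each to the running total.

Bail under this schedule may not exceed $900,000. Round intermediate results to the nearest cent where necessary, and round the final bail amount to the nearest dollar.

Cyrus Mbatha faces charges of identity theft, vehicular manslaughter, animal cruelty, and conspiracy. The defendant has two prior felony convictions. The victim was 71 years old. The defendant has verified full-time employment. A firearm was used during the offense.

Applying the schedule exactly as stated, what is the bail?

Base amounts from the schedule: identity theft $30,600; vehicular manslaughter $413,000; animal cruelty $59,900; conspiracy $36,800.
Stacking rule: sum of all bases. $30,600 + $413,000 + $59,900 + $36,800 = $540,300.
Offense involved a victim aged 65 or older (+50%): $540,300 × 1.5 = $810,450.
Two or more prior felony convictions (+20%): $810,450 × 1.2 = $972,540.
Firearm was used or possessed during the offense (+10%): $972,540 × 1.1 = $1,069,794.
Verified full-time employment (−35%): $1,069,794 × 0.65 = $695,366.10.
$695,366.10 is within the $900,000 maximum.
Rounded to the nearest dollar: $695,366.

$695,366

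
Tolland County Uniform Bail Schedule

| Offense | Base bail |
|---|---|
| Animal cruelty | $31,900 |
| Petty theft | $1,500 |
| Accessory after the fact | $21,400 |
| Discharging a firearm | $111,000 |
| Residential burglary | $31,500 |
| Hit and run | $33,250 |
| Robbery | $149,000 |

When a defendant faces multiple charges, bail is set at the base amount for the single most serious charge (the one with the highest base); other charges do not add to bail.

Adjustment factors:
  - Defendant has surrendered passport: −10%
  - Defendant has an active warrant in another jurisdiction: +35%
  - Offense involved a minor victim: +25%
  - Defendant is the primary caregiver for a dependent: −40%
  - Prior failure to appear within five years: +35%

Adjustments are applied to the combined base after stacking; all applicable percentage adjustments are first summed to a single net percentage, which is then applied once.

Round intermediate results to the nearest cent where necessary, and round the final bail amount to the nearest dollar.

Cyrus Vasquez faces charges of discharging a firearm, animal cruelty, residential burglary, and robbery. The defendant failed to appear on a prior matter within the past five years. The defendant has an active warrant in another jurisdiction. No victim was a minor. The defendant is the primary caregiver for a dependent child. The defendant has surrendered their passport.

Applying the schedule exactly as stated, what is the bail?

Base amounts from the schedule: discharging a firearm $111,000; animal cruelty $31,900; residential burglary $31,500; robbery $149,000.
Stacking rule: use the highest base only. Highest is robbery at $149,000. Combined base = $149,000.
Net percentage adjustment: −10% +35% −40% +35% = +20%. $149,000 × 1.2 = $178,800.

$178,800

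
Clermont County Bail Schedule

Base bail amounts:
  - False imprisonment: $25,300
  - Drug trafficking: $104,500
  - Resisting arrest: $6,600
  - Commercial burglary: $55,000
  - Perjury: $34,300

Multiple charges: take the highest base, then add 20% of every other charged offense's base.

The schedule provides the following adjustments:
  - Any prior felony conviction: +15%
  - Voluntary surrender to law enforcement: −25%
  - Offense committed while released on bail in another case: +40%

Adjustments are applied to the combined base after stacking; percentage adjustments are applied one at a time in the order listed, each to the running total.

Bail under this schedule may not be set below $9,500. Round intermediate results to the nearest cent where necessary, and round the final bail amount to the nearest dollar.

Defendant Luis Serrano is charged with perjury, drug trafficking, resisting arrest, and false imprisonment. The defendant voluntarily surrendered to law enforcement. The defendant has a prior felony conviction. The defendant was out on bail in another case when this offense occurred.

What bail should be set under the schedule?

Base amounts from the schedule: perjury $34,300; drug trafficking $104,500; resisting arrest $6,600; false imprisonment $25,300.
Stacking rule: highest base plus 20% of each additional charge. Highest is drug trafficking at $104,500. Additional: $34,300 × 20% = $6,860; $6,600 × 20% = $1,320; $25,300 × 20% = $5,060. Combined base = $104,500 + $13,240 = $117,740.
Any prior felony conviction (+15%): $117,740 × 1.15 = $135,401.
Voluntary surrender to law enforcement (−25%): $135,401 × 0.75 = $101,550.75.
Offense committed while released on bail in another case (+40%): $101,550.75 × 1.4 = $142,171.05.
$142,171.05 is at or above the $9,500 minimum.
Rounded to the nearest dollar: $142,171.

$142,171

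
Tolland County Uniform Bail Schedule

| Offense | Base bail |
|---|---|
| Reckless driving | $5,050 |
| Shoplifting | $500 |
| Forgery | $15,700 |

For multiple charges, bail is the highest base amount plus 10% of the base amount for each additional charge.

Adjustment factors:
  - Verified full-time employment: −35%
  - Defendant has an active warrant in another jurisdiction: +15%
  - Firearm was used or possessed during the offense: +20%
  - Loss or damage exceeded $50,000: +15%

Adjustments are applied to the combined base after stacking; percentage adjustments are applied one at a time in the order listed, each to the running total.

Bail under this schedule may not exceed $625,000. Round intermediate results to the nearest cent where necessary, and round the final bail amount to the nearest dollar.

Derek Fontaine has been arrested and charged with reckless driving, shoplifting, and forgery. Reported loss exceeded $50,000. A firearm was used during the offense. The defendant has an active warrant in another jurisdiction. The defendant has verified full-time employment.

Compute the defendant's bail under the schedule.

$16,768

Base amounts from the schedule: reckless driving $5,050; shoplifting $500; forgery $15,700.
Stacking rule: highest base plus 10% of each additional charge. Highest is forgery at $15,700. Additional: $5,050 × 10% = $505; $500 × 10% = $50. Combined base = $15,700 + $555 = $16,255.
Verified full-time employment (−35%): $16,255 × 0.65 = $10,565.75.
Defendant has an active warrant in another jurisdiction (+15%): $10,565.75 × 1.15 = $12,150.61.
Firearm was used or possessed during the offense (+20%): $12,150.61 × 1.2 = $14,580.73.
Loss or damage exceeded $50,000 (+15%): $14,580.73 × 1.15 = $16,767.84.
$16,767.84 is within the $625,000 maximum.
Rounded to the nearest dollar: $16,768.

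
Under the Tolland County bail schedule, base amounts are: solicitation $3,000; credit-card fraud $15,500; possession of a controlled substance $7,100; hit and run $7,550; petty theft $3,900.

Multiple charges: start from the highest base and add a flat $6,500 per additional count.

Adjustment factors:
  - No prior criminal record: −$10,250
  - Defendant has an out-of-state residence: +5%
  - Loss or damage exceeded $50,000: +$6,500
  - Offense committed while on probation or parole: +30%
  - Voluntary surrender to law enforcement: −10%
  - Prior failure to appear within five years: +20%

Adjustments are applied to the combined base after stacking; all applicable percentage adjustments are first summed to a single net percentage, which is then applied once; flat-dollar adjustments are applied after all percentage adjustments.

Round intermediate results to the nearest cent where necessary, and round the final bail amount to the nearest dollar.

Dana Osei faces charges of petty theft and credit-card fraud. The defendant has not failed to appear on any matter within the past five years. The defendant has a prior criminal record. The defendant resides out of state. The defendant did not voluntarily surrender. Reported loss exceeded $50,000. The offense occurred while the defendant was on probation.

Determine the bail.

$36,200

Base amounts from the schedule: petty theft $3,900; credit-card fraud $15,500.
Stacking rule: highest base plus $6,500 per additional charge. Highest is credit-card fraud at $15,500; 1 additional charge → +$6,500. Combined base = $22,000.
Net percentage adjustment: +5% +30% = +35%. $22,000 × 1.35 = $29,700.
Loss or damage exceeded $50,000 (+$6,500 flat): $29,700 + $6,500 = $36,200.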